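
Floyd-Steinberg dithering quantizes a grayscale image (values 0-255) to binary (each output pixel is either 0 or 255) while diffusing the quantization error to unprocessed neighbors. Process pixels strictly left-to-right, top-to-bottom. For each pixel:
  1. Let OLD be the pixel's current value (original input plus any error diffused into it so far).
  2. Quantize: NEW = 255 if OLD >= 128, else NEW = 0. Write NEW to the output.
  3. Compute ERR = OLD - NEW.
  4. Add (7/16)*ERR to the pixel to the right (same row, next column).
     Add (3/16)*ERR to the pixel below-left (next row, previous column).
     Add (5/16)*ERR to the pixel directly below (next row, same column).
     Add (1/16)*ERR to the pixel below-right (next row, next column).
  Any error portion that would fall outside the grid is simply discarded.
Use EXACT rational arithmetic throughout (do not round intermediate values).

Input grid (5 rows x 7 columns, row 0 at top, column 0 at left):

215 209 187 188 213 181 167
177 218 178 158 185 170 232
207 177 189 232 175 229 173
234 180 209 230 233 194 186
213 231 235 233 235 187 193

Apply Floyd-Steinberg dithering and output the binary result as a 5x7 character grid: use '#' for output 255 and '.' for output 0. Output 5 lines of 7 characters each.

(0,0): OLD=215 → NEW=255, ERR=-40
(0,1): OLD=383/2 → NEW=255, ERR=-127/2
(0,2): OLD=5095/32 → NEW=255, ERR=-3065/32
(0,3): OLD=74801/512 → NEW=255, ERR=-55759/512
(0,4): OLD=1354583/8192 → NEW=255, ERR=-734377/8192
(0,5): OLD=18583393/131072 → NEW=255, ERR=-14839967/131072
(0,6): OLD=246344615/2097152 → NEW=0, ERR=246344615/2097152
(1,0): OLD=4883/32 → NEW=255, ERR=-3277/32
(1,1): OLD=34021/256 → NEW=255, ERR=-31259/256
(1,2): OLD=575561/8192 → NEW=0, ERR=575561/8192
(1,3): OLD=4322453/32768 → NEW=255, ERR=-4033387/32768
(1,4): OLD=157493919/2097152 → NEW=0, ERR=157493919/2097152
(1,5): OLD=3085273423/16777216 → NEW=255, ERR=-1192916657/16777216
(1,6): OLD=61880878017/268435456 → NEW=255, ERR=-6570163263/268435456
(2,0): OLD=623015/4096 → NEW=255, ERR=-421465/4096
(2,1): OLD=13185565/131072 → NEW=0, ERR=13185565/131072
(2,2): OLD=470300311/2097152 → NEW=255, ERR=-64473449/2097152
(2,3): OLD=3331227807/16777216 → NEW=255, ERR=-946962273/16777216
(2,4): OLD=20501690767/134217728 → NEW=255, ERR=-13723829873/134217728
(2,5): OLD=696429291845/4294967296 → NEW=255, ERR=-398787368635/4294967296
(2,6): OLD=8265958169651/68719476736 → NEW=0, ERR=8265958169651/68719476736
(3,0): OLD=462855863/2097152 → NEW=255, ERR=-71917897/2097152
(3,1): OLD=3091003627/16777216 → NEW=255, ERR=-1187186453/16777216
(3,2): OLD=22030316337/134217728 → NEW=255, ERR=-12195204303/134217728
(3,3): OLD=81344631911/536870912 → NEW=255, ERR=-55557450649/536870912
(3,4): OLD=9265823615671/68719476736 → NEW=255, ERR=-8257642952009/68719476736
(3,5): OLD=70685019623829/549755813888 → NEW=255, ERR=-69502712917611/549755813888
(3,6): OLD=1429147855308171/8796093022208 → NEW=255, ERR=-813855865354869/8796093022208
(4,0): OLD=50738476889/268435456 → NEW=255, ERR=-17712564391/268435456
(4,1): OLD=690797861765/4294967296 → NEW=255, ERR=-404418798715/4294967296
(4,2): OLD=9729614205931/68719476736 → NEW=255, ERR=-7793852361749/68719476736
(4,3): OLD=67527800432521/549755813888 → NEW=0, ERR=67527800432521/549755813888
(4,4): OLD=972035888474379/4398046511104 → NEW=255, ERR=-149465971857141/4398046511104
(4,5): OLD=15166623789115723/140737488355328 → NEW=0, ERR=15166623789115723/140737488355328
(4,6): OLD=457862566829764989/2251799813685248 → NEW=255, ERR=-116346385659973251/2251799813685248
Row 0: ######.
Row 1: ##.#.##
Row 2: #.####.
Row 3: #######
Row 4: ###.#.#

Answer: ######.
##.#.##
#.####.
#######
###.#.#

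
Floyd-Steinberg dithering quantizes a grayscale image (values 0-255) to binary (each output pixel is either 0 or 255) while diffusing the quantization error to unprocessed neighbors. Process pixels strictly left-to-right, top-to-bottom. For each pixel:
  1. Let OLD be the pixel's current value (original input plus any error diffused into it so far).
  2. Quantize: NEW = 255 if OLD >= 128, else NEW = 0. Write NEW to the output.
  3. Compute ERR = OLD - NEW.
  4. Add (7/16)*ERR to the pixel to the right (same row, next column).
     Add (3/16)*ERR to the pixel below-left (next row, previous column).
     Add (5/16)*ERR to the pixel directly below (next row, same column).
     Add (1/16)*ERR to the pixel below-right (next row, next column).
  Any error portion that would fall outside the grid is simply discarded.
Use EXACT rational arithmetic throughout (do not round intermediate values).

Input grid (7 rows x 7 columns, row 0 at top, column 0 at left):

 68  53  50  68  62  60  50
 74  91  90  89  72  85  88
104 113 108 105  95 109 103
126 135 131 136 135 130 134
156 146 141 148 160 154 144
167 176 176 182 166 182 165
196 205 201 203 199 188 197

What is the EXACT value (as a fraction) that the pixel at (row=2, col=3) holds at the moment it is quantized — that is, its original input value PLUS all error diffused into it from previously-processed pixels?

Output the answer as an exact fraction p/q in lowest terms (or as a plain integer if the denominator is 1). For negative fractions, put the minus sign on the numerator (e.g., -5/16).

(0,0): OLD=68 → NEW=0, ERR=68
(0,1): OLD=331/4 → NEW=0, ERR=331/4
(0,2): OLD=5517/64 → NEW=0, ERR=5517/64
(0,3): OLD=108251/1024 → NEW=0, ERR=108251/1024
(0,4): OLD=1773565/16384 → NEW=0, ERR=1773565/16384
(0,5): OLD=28143595/262144 → NEW=0, ERR=28143595/262144
(0,6): OLD=406720365/4194304 → NEW=0, ERR=406720365/4194304
(1,0): OLD=7089/64 → NEW=0, ERR=7089/64
(1,1): OLD=95095/512 → NEW=255, ERR=-35465/512
(1,2): OLD=1828899/16384 → NEW=0, ERR=1828899/16384
(1,3): OLD=12881559/65536 → NEW=255, ERR=-3830121/65536
(1,4): OLD=448774741/4194304 → NEW=0, ERR=448774741/4194304
(1,5): OLD=6385678981/33554432 → NEW=255, ERR=-2170701179/33554432
(1,6): OLD=51920926763/536870912 → NEW=0, ERR=51920926763/536870912
(2,0): OLD=1029133/8192 → NEW=0, ERR=1029133/8192
(2,1): OLD=45657215/262144 → NEW=255, ERR=-21189505/262144
(2,2): OLD=386850685/4194304 → NEW=0, ERR=386850685/4194304
(2,3): OLD=5171634581/33554432 → NEW=255, ERR=-3384745579/33554432
Target (2,3): original=105, with diffused error = 5171634581/33554432

Answer: 5171634581/33554432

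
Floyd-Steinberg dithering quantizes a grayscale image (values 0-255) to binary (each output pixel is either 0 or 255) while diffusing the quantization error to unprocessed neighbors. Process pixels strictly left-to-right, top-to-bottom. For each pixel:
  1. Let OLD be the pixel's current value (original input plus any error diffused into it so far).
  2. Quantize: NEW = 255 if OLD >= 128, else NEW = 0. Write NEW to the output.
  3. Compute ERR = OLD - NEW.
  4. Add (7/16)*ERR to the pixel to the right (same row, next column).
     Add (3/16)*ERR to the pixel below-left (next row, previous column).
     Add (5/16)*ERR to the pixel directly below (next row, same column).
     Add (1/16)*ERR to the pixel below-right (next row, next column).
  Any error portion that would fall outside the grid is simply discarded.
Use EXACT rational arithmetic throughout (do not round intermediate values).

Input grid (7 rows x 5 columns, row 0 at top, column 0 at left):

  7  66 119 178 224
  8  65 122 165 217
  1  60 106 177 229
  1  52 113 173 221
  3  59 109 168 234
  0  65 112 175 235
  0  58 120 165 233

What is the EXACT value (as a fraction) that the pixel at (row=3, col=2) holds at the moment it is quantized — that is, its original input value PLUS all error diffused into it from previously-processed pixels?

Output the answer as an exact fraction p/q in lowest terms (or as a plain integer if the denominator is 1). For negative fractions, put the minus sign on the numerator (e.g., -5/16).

Answer: 645766398041/4294967296

Derivation:
(0,0): OLD=7 → NEW=0, ERR=7
(0,1): OLD=1105/16 → NEW=0, ERR=1105/16
(0,2): OLD=38199/256 → NEW=255, ERR=-27081/256
(0,3): OLD=539521/4096 → NEW=255, ERR=-504959/4096
(0,4): OLD=11145351/65536 → NEW=255, ERR=-5566329/65536
(1,0): OLD=5923/256 → NEW=0, ERR=5923/256
(1,1): OLD=158325/2048 → NEW=0, ERR=158325/2048
(1,2): OLD=6813465/65536 → NEW=0, ERR=6813465/65536
(1,3): OLD=39170213/262144 → NEW=255, ERR=-27676507/262144
(1,4): OLD=572784463/4194304 → NEW=255, ERR=-496763057/4194304
(2,0): OLD=744663/32768 → NEW=0, ERR=744663/32768
(2,1): OLD=120628525/1048576 → NEW=0, ERR=120628525/1048576
(2,2): OLD=2916806087/16777216 → NEW=255, ERR=-1361383993/16777216
(2,3): OLD=24909995877/268435456 → NEW=0, ERR=24909995877/268435456
(2,4): OLD=970612560515/4294967296 → NEW=255, ERR=-124604099965/4294967296
(3,0): OLD=497808871/16777216 → NEW=0, ERR=497808871/16777216
(3,1): OLD=11695351643/134217728 → NEW=0, ERR=11695351643/134217728
(3,2): OLD=645766398041/4294967296 → NEW=255, ERR=-449450262439/4294967296
Target (3,2): original=113, with diffused error = 645766398041/4294967296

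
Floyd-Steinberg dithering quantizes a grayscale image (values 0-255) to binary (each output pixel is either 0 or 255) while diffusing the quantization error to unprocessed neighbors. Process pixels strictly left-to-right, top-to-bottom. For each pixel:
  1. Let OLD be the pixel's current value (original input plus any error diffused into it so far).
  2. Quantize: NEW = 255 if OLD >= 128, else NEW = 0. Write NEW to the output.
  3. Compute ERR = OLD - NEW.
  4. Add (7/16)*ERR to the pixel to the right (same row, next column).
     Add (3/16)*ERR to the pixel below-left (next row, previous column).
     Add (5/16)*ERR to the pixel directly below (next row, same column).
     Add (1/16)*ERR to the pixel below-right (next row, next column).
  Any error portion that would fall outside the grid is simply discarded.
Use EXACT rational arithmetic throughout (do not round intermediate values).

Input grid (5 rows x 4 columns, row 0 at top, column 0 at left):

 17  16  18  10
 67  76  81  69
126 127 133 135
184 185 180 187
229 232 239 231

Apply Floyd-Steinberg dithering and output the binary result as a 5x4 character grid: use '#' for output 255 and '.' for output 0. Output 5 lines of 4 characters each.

Answer: ....
..#.
#.#.
####
####

Derivation:
(0,0): OLD=17 → NEW=0, ERR=17
(0,1): OLD=375/16 → NEW=0, ERR=375/16
(0,2): OLD=7233/256 → NEW=0, ERR=7233/256
(0,3): OLD=91591/4096 → NEW=0, ERR=91591/4096
(1,0): OLD=19637/256 → NEW=0, ERR=19637/256
(1,1): OLD=252403/2048 → NEW=0, ERR=252403/2048
(1,2): OLD=9791471/65536 → NEW=255, ERR=-6920209/65536
(1,3): OLD=33089209/1048576 → NEW=0, ERR=33089209/1048576
(2,0): OLD=5671457/32768 → NEW=255, ERR=-2684383/32768
(2,1): OLD=120238715/1048576 → NEW=0, ERR=120238715/1048576
(2,2): OLD=343490247/2097152 → NEW=255, ERR=-191283513/2097152
(2,3): OLD=3300309131/33554432 → NEW=0, ERR=3300309131/33554432
(3,0): OLD=3018222609/16777216 → NEW=255, ERR=-1259967471/16777216
(3,1): OLD=44494675855/268435456 → NEW=255, ERR=-23956365425/268435456
(3,2): OLD=592966637169/4294967296 → NEW=255, ERR=-502250023311/4294967296
(3,3): OLD=11055241195671/68719476736 → NEW=255, ERR=-6468225372009/68719476736
(4,0): OLD=810881016829/4294967296 → NEW=255, ERR=-284335643651/4294967296
(4,1): OLD=5103379060343/34359738368 → NEW=255, ERR=-3658354223497/34359738368
(4,2): OLD=145848812379799/1099511627776 → NEW=255, ERR=-134526652703081/1099511627776
(4,3): OLD=2476074371610193/17592186044416 → NEW=255, ERR=-2009933069715887/17592186044416
Row 0: ....
Row 1: ..#.
Row 2: #.#.
Row 3: ####
Row 4: ####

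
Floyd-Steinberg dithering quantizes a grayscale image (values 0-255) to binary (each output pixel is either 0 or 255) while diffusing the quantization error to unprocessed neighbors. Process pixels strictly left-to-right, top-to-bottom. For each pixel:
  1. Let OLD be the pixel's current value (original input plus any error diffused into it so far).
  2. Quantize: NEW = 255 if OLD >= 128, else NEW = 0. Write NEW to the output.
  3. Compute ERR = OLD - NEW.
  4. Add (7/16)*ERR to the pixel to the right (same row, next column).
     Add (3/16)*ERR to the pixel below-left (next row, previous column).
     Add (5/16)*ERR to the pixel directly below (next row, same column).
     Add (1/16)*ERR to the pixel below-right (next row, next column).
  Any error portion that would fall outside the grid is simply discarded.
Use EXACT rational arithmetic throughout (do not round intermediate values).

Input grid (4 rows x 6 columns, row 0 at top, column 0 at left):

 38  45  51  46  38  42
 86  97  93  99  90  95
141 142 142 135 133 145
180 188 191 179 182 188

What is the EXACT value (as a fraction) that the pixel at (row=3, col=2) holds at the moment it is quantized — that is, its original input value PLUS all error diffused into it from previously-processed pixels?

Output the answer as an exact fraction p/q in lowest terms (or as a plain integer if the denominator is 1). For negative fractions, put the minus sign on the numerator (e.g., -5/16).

Answer: 88622709213/536870912

Derivation:
(0,0): OLD=38 → NEW=0, ERR=38
(0,1): OLD=493/8 → NEW=0, ERR=493/8
(0,2): OLD=9979/128 → NEW=0, ERR=9979/128
(0,3): OLD=164061/2048 → NEW=0, ERR=164061/2048
(0,4): OLD=2393611/32768 → NEW=0, ERR=2393611/32768
(0,5): OLD=38775373/524288 → NEW=0, ERR=38775373/524288
(1,0): OLD=14007/128 → NEW=0, ERR=14007/128
(1,1): OLD=185473/1024 → NEW=255, ERR=-75647/1024
(1,2): OLD=3405077/32768 → NEW=0, ERR=3405077/32768
(1,3): OLD=24650097/131072 → NEW=255, ERR=-8773263/131072
(1,4): OLD=859137971/8388608 → NEW=0, ERR=859137971/8388608
(1,5): OLD=22479444213/134217728 → NEW=255, ERR=-11746076427/134217728
(2,0): OLD=2643483/16384 → NEW=255, ERR=-1534437/16384
(2,1): OLD=54664281/524288 → NEW=0, ERR=54664281/524288
(2,2): OLD=1702228043/8388608 → NEW=255, ERR=-436866997/8388608
(2,3): OLD=7851496883/67108864 → NEW=0, ERR=7851496883/67108864
(2,4): OLD=420045268633/2147483648 → NEW=255, ERR=-127563061607/2147483648
(2,5): OLD=3369473838527/34359738368 → NEW=0, ERR=3369473838527/34359738368
(3,0): OLD=1428432363/8388608 → NEW=255, ERR=-710662677/8388608
(3,1): OLD=11267601935/67108864 → NEW=255, ERR=-5845158385/67108864
(3,2): OLD=88622709213/536870912 → NEW=255, ERR=-48279373347/536870912
Target (3,2): original=191, with diffused error = 88622709213/536870912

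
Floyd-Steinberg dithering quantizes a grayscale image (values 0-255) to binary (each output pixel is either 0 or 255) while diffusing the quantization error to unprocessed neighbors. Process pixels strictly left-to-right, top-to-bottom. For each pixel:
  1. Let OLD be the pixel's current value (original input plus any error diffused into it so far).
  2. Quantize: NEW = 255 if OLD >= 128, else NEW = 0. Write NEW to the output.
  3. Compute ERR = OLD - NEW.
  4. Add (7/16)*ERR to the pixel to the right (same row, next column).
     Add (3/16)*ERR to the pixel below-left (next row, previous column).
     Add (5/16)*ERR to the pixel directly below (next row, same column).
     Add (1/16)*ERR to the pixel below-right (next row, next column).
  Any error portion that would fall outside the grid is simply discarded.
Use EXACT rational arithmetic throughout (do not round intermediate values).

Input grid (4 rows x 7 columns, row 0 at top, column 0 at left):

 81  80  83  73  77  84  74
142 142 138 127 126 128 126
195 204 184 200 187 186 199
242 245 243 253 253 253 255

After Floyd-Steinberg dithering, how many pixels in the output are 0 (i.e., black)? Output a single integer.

(0,0): OLD=81 → NEW=0, ERR=81
(0,1): OLD=1847/16 → NEW=0, ERR=1847/16
(0,2): OLD=34177/256 → NEW=255, ERR=-31103/256
(0,3): OLD=81287/4096 → NEW=0, ERR=81287/4096
(0,4): OLD=5615281/65536 → NEW=0, ERR=5615281/65536
(0,5): OLD=127387351/1048576 → NEW=0, ERR=127387351/1048576
(0,6): OLD=2133225441/16777216 → NEW=0, ERR=2133225441/16777216
(1,0): OLD=48373/256 → NEW=255, ERR=-16907/256
(1,1): OLD=269235/2048 → NEW=255, ERR=-253005/2048
(1,2): OLD=3730351/65536 → NEW=0, ERR=3730351/65536
(1,3): OLD=43667011/262144 → NEW=255, ERR=-23179709/262144
(1,4): OLD=2317091369/16777216 → NEW=255, ERR=-1961098711/16777216
(1,5): OLD=19330111865/134217728 → NEW=255, ERR=-14895408775/134217728
(1,6): OLD=267949676791/2147483648 → NEW=0, ERR=267949676791/2147483648
(2,0): OLD=4954465/32768 → NEW=255, ERR=-3401375/32768
(2,1): OLD=132672315/1048576 → NEW=0, ERR=132672315/1048576
(2,2): OLD=3906446961/16777216 → NEW=255, ERR=-371743119/16777216
(2,3): OLD=19369528105/134217728 → NEW=255, ERR=-14855992535/134217728
(2,4): OLD=81294654329/1073741824 → NEW=0, ERR=81294654329/1073741824
(2,5): OLD=6890232190419/34359738368 → NEW=255, ERR=-1871501093421/34359738368
(2,6): OLD=113923648806645/549755813888 → NEW=255, ERR=-26264083734795/549755813888
(3,0): OLD=3913883217/16777216 → NEW=255, ERR=-364306863/16777216
(3,1): OLD=35486795261/134217728 → NEW=255, ERR=1261274621/134217728
(3,2): OLD=244105901383/1073741824 → NEW=255, ERR=-29698263737/1073741824
(3,3): OLD=941117939841/4294967296 → NEW=255, ERR=-154098720639/4294967296
(3,4): OLD=134048199881297/549755813888 → NEW=255, ERR=-6139532660143/549755813888
(3,5): OLD=997772665168003/4398046511104 → NEW=255, ERR=-123729195163517/4398046511104
(3,6): OLD=15787809909810013/70368744177664 → NEW=255, ERR=-2156219855494307/70368744177664
Output grid:
  Row 0: ..#....  (6 black, running=6)
  Row 1: ##.###.  (2 black, running=8)
  Row 2: #.##.##  (2 black, running=10)
  Row 3: #######  (0 black, running=10)

Answer: 10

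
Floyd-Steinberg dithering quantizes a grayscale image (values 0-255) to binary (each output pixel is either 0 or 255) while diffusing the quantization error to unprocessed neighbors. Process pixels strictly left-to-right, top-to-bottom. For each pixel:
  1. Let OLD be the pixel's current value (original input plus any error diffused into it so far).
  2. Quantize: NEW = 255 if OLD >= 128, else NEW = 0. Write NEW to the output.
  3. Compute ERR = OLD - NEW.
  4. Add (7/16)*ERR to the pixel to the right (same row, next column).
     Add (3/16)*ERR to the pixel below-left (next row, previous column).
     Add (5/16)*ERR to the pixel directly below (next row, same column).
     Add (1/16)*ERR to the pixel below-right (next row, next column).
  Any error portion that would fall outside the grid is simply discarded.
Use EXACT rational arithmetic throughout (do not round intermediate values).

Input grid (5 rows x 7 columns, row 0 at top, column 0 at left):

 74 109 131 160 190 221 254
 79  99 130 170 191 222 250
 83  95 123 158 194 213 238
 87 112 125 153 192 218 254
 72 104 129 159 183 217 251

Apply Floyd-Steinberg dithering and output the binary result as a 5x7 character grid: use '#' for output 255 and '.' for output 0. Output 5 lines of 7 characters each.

(0,0): OLD=74 → NEW=0, ERR=74
(0,1): OLD=1131/8 → NEW=255, ERR=-909/8
(0,2): OLD=10405/128 → NEW=0, ERR=10405/128
(0,3): OLD=400515/2048 → NEW=255, ERR=-121725/2048
(0,4): OLD=5373845/32768 → NEW=255, ERR=-2981995/32768
(0,5): OLD=94993683/524288 → NEW=255, ERR=-38699757/524288
(0,6): OLD=1859808133/8388608 → NEW=255, ERR=-279286907/8388608
(1,0): OLD=10345/128 → NEW=0, ERR=10345/128
(1,1): OLD=121567/1024 → NEW=0, ERR=121567/1024
(1,2): OLD=6196299/32768 → NEW=255, ERR=-2159541/32768
(1,3): OLD=14497967/131072 → NEW=0, ERR=14497967/131072
(1,4): OLD=1622346733/8388608 → NEW=255, ERR=-516748307/8388608
(1,5): OLD=10740932733/67108864 → NEW=255, ERR=-6371827587/67108864
(1,6): OLD=207707617715/1073741824 → NEW=255, ERR=-66096547405/1073741824
(2,0): OLD=2138373/16384 → NEW=255, ERR=-2039547/16384
(2,1): OLD=36874119/524288 → NEW=0, ERR=36874119/524288
(2,2): OLD=1353372245/8388608 → NEW=255, ERR=-785722795/8388608
(2,3): OLD=9121301741/67108864 → NEW=255, ERR=-7991458579/67108864
(2,4): OLD=60001623933/536870912 → NEW=0, ERR=60001623933/536870912
(2,5): OLD=3725155238783/17179869184 → NEW=255, ERR=-655711403137/17179869184
(2,6): OLD=53912050376041/274877906944 → NEW=255, ERR=-16181815894679/274877906944
(3,0): OLD=514103733/8388608 → NEW=0, ERR=514103733/8388608
(3,1): OLD=9089812369/67108864 → NEW=255, ERR=-8022947951/67108864
(3,2): OLD=13686846019/536870912 → NEW=0, ERR=13686846019/536870912
(3,3): OLD=305032046117/2147483648 → NEW=255, ERR=-242576284123/2147483648
(3,4): OLD=44779598446005/274877906944 → NEW=255, ERR=-25314267824715/274877906944
(3,5): OLD=355646368083183/2199023255552 → NEW=255, ERR=-205104562082577/2199023255552
(3,6): OLD=6769894880596593/35184372088832 → NEW=255, ERR=-2202120002055567/35184372088832
(4,0): OLD=73804716795/1073741824 → NEW=0, ERR=73804716795/1073741824
(4,1): OLD=1809429930559/17179869184 → NEW=0, ERR=1809429930559/17179869184
(4,2): OLD=42439449378321/274877906944 → NEW=255, ERR=-27654416892399/274877906944
(4,3): OLD=140762258433803/2199023255552 → NEW=0, ERR=140762258433803/2199023255552
(4,4): OLD=2773896693557297/17592186044416 → NEW=255, ERR=-1712110747768783/17592186044416
(4,5): OLD=71935638169325361/562949953421312 → NEW=0, ERR=71935638169325361/562949953421312
(4,6): OLD=2535680112067681447/9007199254740992 → NEW=255, ERR=238844302108728487/9007199254740992
Row 0: .#.####
Row 1: ..#.###
Row 2: #.##.##
Row 3: .#.####
Row 4: ..#.#.#

Answer: .#.####
..#.###
#.##.##
.#.####
..#.#.#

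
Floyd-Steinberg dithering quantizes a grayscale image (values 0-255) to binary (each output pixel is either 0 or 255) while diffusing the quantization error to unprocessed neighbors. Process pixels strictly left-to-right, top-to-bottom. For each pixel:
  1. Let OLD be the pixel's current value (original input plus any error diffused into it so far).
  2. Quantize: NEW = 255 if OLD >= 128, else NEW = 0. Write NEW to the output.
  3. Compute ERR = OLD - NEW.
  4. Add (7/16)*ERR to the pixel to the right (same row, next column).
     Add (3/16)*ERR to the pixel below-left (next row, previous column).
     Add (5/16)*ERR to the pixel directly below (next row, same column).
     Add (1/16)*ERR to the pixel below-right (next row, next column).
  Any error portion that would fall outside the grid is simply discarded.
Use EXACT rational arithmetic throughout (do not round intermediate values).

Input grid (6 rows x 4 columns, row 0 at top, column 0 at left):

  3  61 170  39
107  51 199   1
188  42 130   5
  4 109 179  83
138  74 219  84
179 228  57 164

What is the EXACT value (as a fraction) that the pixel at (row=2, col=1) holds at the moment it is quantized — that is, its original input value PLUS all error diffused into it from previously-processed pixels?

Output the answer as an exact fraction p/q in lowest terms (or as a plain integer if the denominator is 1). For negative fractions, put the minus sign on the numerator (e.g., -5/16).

Answer: 81058801/1048576

Derivation:
(0,0): OLD=3 → NEW=0, ERR=3
(0,1): OLD=997/16 → NEW=0, ERR=997/16
(0,2): OLD=50499/256 → NEW=255, ERR=-14781/256
(0,3): OLD=56277/4096 → NEW=0, ERR=56277/4096
(1,0): OLD=30623/256 → NEW=0, ERR=30623/256
(1,1): OLD=229721/2048 → NEW=0, ERR=229721/2048
(1,2): OLD=15499341/65536 → NEW=255, ERR=-1212339/65536
(1,3): OLD=-6719573/1048576 → NEW=0, ERR=-6719573/1048576
(2,0): OLD=8074467/32768 → NEW=255, ERR=-281373/32768
(2,1): OLD=81058801/1048576 → NEW=0, ERR=81058801/1048576
Target (2,1): original=42, with diffused error = 81058801/1048576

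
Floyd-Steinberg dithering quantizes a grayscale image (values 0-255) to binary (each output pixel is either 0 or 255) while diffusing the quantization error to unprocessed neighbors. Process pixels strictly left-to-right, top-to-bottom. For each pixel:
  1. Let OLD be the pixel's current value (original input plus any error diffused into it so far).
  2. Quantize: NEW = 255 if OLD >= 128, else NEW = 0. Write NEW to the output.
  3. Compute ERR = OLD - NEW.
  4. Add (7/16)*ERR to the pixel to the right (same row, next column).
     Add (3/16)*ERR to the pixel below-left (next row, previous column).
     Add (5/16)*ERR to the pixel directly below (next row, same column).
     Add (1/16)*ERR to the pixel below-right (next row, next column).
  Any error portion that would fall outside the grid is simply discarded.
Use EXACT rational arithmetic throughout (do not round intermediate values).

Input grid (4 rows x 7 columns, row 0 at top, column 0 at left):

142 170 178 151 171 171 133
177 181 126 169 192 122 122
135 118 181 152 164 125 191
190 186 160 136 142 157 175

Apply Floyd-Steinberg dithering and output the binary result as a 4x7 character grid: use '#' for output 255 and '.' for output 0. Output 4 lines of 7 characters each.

Answer: #.##.#.
##.##.#
.##.#.#
#.#.###

Derivation:
(0,0): OLD=142 → NEW=255, ERR=-113
(0,1): OLD=1929/16 → NEW=0, ERR=1929/16
(0,2): OLD=59071/256 → NEW=255, ERR=-6209/256
(0,3): OLD=575033/4096 → NEW=255, ERR=-469447/4096
(0,4): OLD=7920527/65536 → NEW=0, ERR=7920527/65536
(0,5): OLD=234750185/1048576 → NEW=255, ERR=-32636695/1048576
(0,6): OLD=2002912863/16777216 → NEW=0, ERR=2002912863/16777216
(1,0): OLD=42059/256 → NEW=255, ERR=-23221/256
(1,1): OLD=342797/2048 → NEW=255, ERR=-179443/2048
(1,2): OLD=4334097/65536 → NEW=0, ERR=4334097/65536
(1,3): OLD=48041085/262144 → NEW=255, ERR=-18805635/262144
(1,4): OLD=3110221335/16777216 → NEW=255, ERR=-1167968745/16777216
(1,5): OLD=14999401159/134217728 → NEW=0, ERR=14999401159/134217728
(1,6): OLD=442927830729/2147483648 → NEW=255, ERR=-104680499511/2147483648
(2,0): OLD=2956511/32768 → NEW=0, ERR=2956511/32768
(2,1): OLD=143469957/1048576 → NEW=255, ERR=-123916923/1048576
(2,2): OLD=2198442959/16777216 → NEW=255, ERR=-2079747121/16777216
(2,3): OLD=8915889431/134217728 → NEW=0, ERR=8915889431/134217728
(2,4): OLD=201624756423/1073741824 → NEW=255, ERR=-72179408697/1073741824
(2,5): OLD=4020866169069/34359738368 → NEW=0, ERR=4020866169069/34359738368
(2,6): OLD=128614830371915/549755813888 → NEW=255, ERR=-11572902169525/549755813888
(3,0): OLD=3288962031/16777216 → NEW=255, ERR=-989228049/16777216
(3,1): OLD=14182768451/134217728 → NEW=0, ERR=14182768451/134217728
(3,2): OLD=185286590073/1073741824 → NEW=255, ERR=-88517575047/1073741824
(3,3): OLD=430958179775/4294967296 → NEW=0, ERR=430958179775/4294967296
(3,4): OLD=104995344449519/549755813888 → NEW=255, ERR=-35192388091921/549755813888
(3,5): OLD=692317308803645/4398046511104 → NEW=255, ERR=-429184551527875/4398046511104
(3,6): OLD=9361993153255907/70368744177664 → NEW=255, ERR=-8582036612048413/70368744177664
Row 0: #.##.#.
Row 1: ##.##.#
Row 2: .##.#.#
Row 3: #.#.###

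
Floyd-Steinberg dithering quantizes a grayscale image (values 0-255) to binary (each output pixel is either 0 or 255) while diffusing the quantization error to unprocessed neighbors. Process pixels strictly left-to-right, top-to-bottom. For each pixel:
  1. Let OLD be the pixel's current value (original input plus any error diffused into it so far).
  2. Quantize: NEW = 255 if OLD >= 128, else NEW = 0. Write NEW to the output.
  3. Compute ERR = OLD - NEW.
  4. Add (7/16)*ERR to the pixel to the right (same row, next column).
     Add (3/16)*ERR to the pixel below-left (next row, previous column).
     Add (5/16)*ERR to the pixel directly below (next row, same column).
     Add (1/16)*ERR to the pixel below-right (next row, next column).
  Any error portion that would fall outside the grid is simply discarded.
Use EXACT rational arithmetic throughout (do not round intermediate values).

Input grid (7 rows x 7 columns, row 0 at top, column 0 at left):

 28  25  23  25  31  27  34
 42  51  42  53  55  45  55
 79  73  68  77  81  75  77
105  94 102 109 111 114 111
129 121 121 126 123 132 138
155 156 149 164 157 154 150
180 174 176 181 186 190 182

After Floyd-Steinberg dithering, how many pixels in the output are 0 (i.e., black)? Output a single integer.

(0,0): OLD=28 → NEW=0, ERR=28
(0,1): OLD=149/4 → NEW=0, ERR=149/4
(0,2): OLD=2515/64 → NEW=0, ERR=2515/64
(0,3): OLD=43205/1024 → NEW=0, ERR=43205/1024
(0,4): OLD=810339/16384 → NEW=0, ERR=810339/16384
(0,5): OLD=12750261/262144 → NEW=0, ERR=12750261/262144
(0,6): OLD=231858163/4194304 → NEW=0, ERR=231858163/4194304
(1,0): OLD=3695/64 → NEW=0, ERR=3695/64
(1,1): OLD=49673/512 → NEW=0, ERR=49673/512
(1,2): OLD=1752509/16384 → NEW=0, ERR=1752509/16384
(1,3): OLD=8173113/65536 → NEW=0, ERR=8173113/65536
(1,4): OLD=573672267/4194304 → NEW=255, ERR=-495875253/4194304
(1,5): OLD=735907131/33554432 → NEW=0, ERR=735907131/33554432
(1,6): OLD=45585610005/536870912 → NEW=0, ERR=45585610005/536870912
(2,0): OLD=943987/8192 → NEW=0, ERR=943987/8192
(2,1): OLD=46503457/262144 → NEW=255, ERR=-20343263/262144
(2,2): OLD=406520483/4194304 → NEW=0, ERR=406520483/4194304
(2,3): OLD=4794719307/33554432 → NEW=255, ERR=-3761660853/33554432
(2,4): OLD=1856131515/268435456 → NEW=0, ERR=1856131515/268435456
(2,5): OLD=802388303721/8589934592 → NEW=0, ERR=802388303721/8589934592
(2,6): OLD=20034758569327/137438953472 → NEW=255, ERR=-15012174566033/137438953472
(3,0): OLD=530410051/4194304 → NEW=0, ERR=530410051/4194304
(3,1): OLD=5048262663/33554432 → NEW=255, ERR=-3508117497/33554432
(3,2): OLD=16287954821/268435456 → NEW=0, ERR=16287954821/268435456
(3,3): OLD=115821597587/1073741824 → NEW=0, ERR=115821597587/1073741824
(3,4): OLD=23482894075459/137438953472 → NEW=255, ERR=-11564039059901/137438953472
(3,5): OLD=94922628824441/1099511627776 → NEW=0, ERR=94922628824441/1099511627776
(3,6): OLD=2119409772936231/17592186044416 → NEW=0, ERR=2119409772936231/17592186044416
(4,0): OLD=79948397197/536870912 → NEW=255, ERR=-56953685363/536870912
(4,1): OLD=525677103785/8589934592 → NEW=0, ERR=525677103785/8589934592
(4,2): OLD=24797566130823/137438953472 → NEW=255, ERR=-10249367004537/137438953472
(4,3): OLD=126552249656061/1099511627776 → NEW=0, ERR=126552249656061/1099511627776
(4,4): OLD=1495256135530983/8796093022208 → NEW=255, ERR=-747747585132057/8796093022208
(4,5): OLD=39158073359054439/281474976710656 → NEW=255, ERR=-32618045702162841/281474976710656
(4,6): OLD=587023403475943937/4503599627370496 → NEW=255, ERR=-561394501503532543/4503599627370496
(5,0): OLD=18323774270475/137438953472 → NEW=255, ERR=-16723158864885/137438953472
(5,1): OLD=111355719824089/1099511627776 → NEW=0, ERR=111355719824089/1099511627776
(5,2): OLD=1718847248728895/8796093022208 → NEW=255, ERR=-524156471934145/8796093022208
(5,3): OLD=10787370264645339/70368744177664 → NEW=255, ERR=-7156659500658981/70368744177664
(5,4): OLD=321582300663050377/4503599627370496 → NEW=0, ERR=321582300663050377/4503599627370496
(5,5): OLD=4335735831105508345/36028797018963968 → NEW=0, ERR=4335735831105508345/36028797018963968
(5,6): OLD=90188373753233936247/576460752303423488 → NEW=255, ERR=-56809118084139053193/576460752303423488
(6,0): OLD=2831734292871747/17592186044416 → NEW=255, ERR=-1654273148454333/17592186044416
(6,1): OLD=41019688328090783/281474976710656 → NEW=255, ERR=-30756430733126497/281474976710656
(6,2): OLD=436100634042917629/4503599627370496 → NEW=0, ERR=436100634042917629/4503599627370496
(6,3): OLD=7250688353656687395/36028797018963968 → NEW=255, ERR=-1936654886179124445/36028797018963968
(6,4): OLD=14483925697585504937/72057594037927936 → NEW=255, ERR=-3890760782086118743/72057594037927936
(6,5): OLD=1752152129926478710189/9223372036854775808 → NEW=255, ERR=-599807739471489120851/9223372036854775808
(6,6): OLD=19225024121052569187819/147573952589676412928 → NEW=255, ERR=-18406333789314916108821/147573952589676412928
Output grid:
  Row 0: .......  (7 black, running=7)
  Row 1: ....#..  (6 black, running=13)
  Row 2: .#.#..#  (4 black, running=17)
  Row 3: .#..#..  (5 black, running=22)
  Row 4: #.#.###  (2 black, running=24)
  Row 5: #.##..#  (3 black, running=27)
  Row 6: ##.####  (1 black, running=28)

Answer: 28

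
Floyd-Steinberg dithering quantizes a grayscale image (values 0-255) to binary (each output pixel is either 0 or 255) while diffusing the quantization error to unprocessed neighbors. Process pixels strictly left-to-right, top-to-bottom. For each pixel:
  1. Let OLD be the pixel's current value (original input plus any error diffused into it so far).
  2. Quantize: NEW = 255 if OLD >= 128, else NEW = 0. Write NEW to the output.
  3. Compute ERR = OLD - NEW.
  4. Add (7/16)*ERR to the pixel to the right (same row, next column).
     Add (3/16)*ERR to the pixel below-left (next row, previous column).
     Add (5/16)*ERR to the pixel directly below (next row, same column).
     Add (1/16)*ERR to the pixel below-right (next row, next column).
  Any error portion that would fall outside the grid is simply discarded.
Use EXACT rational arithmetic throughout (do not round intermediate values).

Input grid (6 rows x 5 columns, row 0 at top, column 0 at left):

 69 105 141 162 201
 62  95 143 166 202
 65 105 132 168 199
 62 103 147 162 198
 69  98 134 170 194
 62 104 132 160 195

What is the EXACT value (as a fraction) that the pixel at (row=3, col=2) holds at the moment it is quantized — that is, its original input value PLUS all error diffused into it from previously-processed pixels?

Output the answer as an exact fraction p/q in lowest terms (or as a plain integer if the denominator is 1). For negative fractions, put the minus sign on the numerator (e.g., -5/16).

Answer: 530097982747/4294967296

Derivation:
(0,0): OLD=69 → NEW=0, ERR=69
(0,1): OLD=2163/16 → NEW=255, ERR=-1917/16
(0,2): OLD=22677/256 → NEW=0, ERR=22677/256
(0,3): OLD=822291/4096 → NEW=255, ERR=-222189/4096
(0,4): OLD=11617413/65536 → NEW=255, ERR=-5094267/65536
(1,0): OLD=15641/256 → NEW=0, ERR=15641/256
(1,1): OLD=215471/2048 → NEW=0, ERR=215471/2048
(1,2): OLD=13045083/65536 → NEW=255, ERR=-3666597/65536
(1,3): OLD=30286207/262144 → NEW=0, ERR=30286207/262144
(1,4): OLD=943147421/4194304 → NEW=255, ERR=-126400099/4194304
(2,0): OLD=3401973/32768 → NEW=0, ERR=3401973/32768
(2,1): OLD=185207767/1048576 → NEW=255, ERR=-82179113/1048576
(2,2): OLD=1819766597/16777216 → NEW=0, ERR=1819766597/16777216
(2,3): OLD=65071659007/268435456 → NEW=255, ERR=-3379382273/268435456
(2,4): OLD=821607860281/4294967296 → NEW=255, ERR=-273608800199/4294967296
(3,0): OLD=1337965733/16777216 → NEW=0, ERR=1337965733/16777216
(3,1): OLD=18820696513/134217728 → NEW=255, ERR=-15404824127/134217728
(3,2): OLD=530097982747/4294967296 → NEW=0, ERR=530097982747/4294967296
Target (3,2): original=147, with diffused error = 530097982747/4294967296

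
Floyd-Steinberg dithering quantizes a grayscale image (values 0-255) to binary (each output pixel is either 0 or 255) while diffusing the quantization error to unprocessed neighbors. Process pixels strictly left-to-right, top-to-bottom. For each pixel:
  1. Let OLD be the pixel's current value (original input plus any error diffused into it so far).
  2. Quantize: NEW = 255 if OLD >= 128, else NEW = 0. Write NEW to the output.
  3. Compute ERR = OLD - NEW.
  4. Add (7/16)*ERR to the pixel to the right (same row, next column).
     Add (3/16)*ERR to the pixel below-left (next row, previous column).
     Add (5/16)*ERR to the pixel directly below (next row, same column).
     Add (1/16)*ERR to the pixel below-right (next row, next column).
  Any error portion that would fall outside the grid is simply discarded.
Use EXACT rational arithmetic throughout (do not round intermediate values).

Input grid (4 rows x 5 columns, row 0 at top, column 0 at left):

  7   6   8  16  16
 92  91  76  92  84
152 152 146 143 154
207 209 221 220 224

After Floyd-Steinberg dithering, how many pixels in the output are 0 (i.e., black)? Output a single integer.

Answer: 10

Derivation:
(0,0): OLD=7 → NEW=0, ERR=7
(0,1): OLD=145/16 → NEW=0, ERR=145/16
(0,2): OLD=3063/256 → NEW=0, ERR=3063/256
(0,3): OLD=86977/4096 → NEW=0, ERR=86977/4096
(0,4): OLD=1657415/65536 → NEW=0, ERR=1657415/65536
(1,0): OLD=24547/256 → NEW=0, ERR=24547/256
(1,1): OLD=283573/2048 → NEW=255, ERR=-238667/2048
(1,2): OLD=2182489/65536 → NEW=0, ERR=2182489/65536
(1,3): OLD=31115237/262144 → NEW=0, ERR=31115237/262144
(1,4): OLD=608843023/4194304 → NEW=255, ERR=-460704497/4194304
(2,0): OLD=5246615/32768 → NEW=255, ERR=-3109225/32768
(2,1): OLD=90499181/1048576 → NEW=0, ERR=90499181/1048576
(2,2): OLD=3508752263/16777216 → NEW=255, ERR=-769437817/16777216
(2,3): OLD=37987344549/268435456 → NEW=255, ERR=-30463696731/268435456
(2,4): OLD=332615650115/4294967296 → NEW=0, ERR=332615650115/4294967296
(3,0): OLD=3246905255/16777216 → NEW=255, ERR=-1031284825/16777216
(3,1): OLD=26111857179/134217728 → NEW=255, ERR=-8113663461/134217728
(3,2): OLD=705818158745/4294967296 → NEW=255, ERR=-389398501735/4294967296
(3,3): OLD=1344533812561/8589934592 → NEW=255, ERR=-845899508399/8589934592
(3,4): OLD=27216347224693/137438953472 → NEW=255, ERR=-7830585910667/137438953472
Output grid:
  Row 0: .....  (5 black, running=5)
  Row 1: .#..#  (3 black, running=8)
  Row 2: #.##.  (2 black, running=10)
  Row 3: #####  (0 black, running=10)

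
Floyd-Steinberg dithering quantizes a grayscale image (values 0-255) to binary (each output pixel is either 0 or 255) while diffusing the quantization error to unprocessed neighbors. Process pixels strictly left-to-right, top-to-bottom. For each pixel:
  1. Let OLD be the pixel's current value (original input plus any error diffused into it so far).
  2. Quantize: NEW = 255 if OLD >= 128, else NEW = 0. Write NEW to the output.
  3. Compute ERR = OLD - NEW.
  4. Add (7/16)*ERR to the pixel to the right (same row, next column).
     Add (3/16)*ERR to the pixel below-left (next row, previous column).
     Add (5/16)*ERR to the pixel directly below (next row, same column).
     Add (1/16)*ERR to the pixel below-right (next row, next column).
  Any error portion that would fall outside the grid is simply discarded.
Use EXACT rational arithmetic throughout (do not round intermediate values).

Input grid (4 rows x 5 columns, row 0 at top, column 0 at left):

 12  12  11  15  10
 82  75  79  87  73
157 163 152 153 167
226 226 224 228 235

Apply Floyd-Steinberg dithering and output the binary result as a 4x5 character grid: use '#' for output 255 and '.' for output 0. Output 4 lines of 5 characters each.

(0,0): OLD=12 → NEW=0, ERR=12
(0,1): OLD=69/4 → NEW=0, ERR=69/4
(0,2): OLD=1187/64 → NEW=0, ERR=1187/64
(0,3): OLD=23669/1024 → NEW=0, ERR=23669/1024
(0,4): OLD=329523/16384 → NEW=0, ERR=329523/16384
(1,0): OLD=5695/64 → NEW=0, ERR=5695/64
(1,1): OLD=63257/512 → NEW=0, ERR=63257/512
(1,2): OLD=2363565/16384 → NEW=255, ERR=-1814355/16384
(1,3): OLD=3323001/65536 → NEW=0, ERR=3323001/65536
(1,4): OLD=107912331/1048576 → NEW=0, ERR=107912331/1048576
(2,0): OLD=1703715/8192 → NEW=255, ERR=-385245/8192
(2,1): OLD=43472017/262144 → NEW=255, ERR=-23374703/262144
(2,2): OLD=401026483/4194304 → NEW=0, ERR=401026483/4194304
(2,3): OLD=14968674985/67108864 → NEW=255, ERR=-2144085335/67108864
(2,4): OLD=202240986207/1073741824 → NEW=255, ERR=-71563178913/1073741824
(3,0): OLD=816149395/4194304 → NEW=255, ERR=-253398125/4194304
(3,1): OLD=6264337079/33554432 → NEW=255, ERR=-2292043081/33554432
(3,2): OLD=228095504109/1073741824 → NEW=255, ERR=-45708661011/1073741824
(3,3): OLD=414186995373/2147483648 → NEW=255, ERR=-133421334867/2147483648
(3,4): OLD=6356346652561/34359738368 → NEW=255, ERR=-2405386631279/34359738368
Row 0: .....
Row 1: ..#..
Row 2: ##.##
Row 3: #####

Answer: .....
..#..
##.##
#####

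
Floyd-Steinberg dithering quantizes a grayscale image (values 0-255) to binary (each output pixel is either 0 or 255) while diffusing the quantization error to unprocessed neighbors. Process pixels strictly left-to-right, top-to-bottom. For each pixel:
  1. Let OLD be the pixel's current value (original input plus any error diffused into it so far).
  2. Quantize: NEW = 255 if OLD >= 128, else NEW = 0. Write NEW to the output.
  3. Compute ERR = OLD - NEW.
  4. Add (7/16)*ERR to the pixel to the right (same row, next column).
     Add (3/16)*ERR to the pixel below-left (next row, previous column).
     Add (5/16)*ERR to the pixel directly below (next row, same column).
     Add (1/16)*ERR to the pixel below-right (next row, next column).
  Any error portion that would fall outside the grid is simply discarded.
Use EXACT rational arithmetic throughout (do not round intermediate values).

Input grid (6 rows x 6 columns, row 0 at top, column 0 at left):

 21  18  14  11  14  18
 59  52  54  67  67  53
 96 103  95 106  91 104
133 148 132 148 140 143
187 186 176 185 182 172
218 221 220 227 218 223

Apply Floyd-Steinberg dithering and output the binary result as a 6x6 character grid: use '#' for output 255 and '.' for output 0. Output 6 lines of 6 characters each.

(0,0): OLD=21 → NEW=0, ERR=21
(0,1): OLD=435/16 → NEW=0, ERR=435/16
(0,2): OLD=6629/256 → NEW=0, ERR=6629/256
(0,3): OLD=91459/4096 → NEW=0, ERR=91459/4096
(0,4): OLD=1557717/65536 → NEW=0, ERR=1557717/65536
(0,5): OLD=29778387/1048576 → NEW=0, ERR=29778387/1048576
(1,0): OLD=18089/256 → NEW=0, ERR=18089/256
(1,1): OLD=199839/2048 → NEW=0, ERR=199839/2048
(1,2): OLD=7252747/65536 → NEW=0, ERR=7252747/65536
(1,3): OLD=33677679/262144 → NEW=255, ERR=-33169041/262144
(1,4): OLD=432706349/16777216 → NEW=0, ERR=432706349/16777216
(1,5): OLD=20037070123/268435456 → NEW=0, ERR=20037070123/268435456
(2,0): OLD=4468805/32768 → NEW=255, ERR=-3887035/32768
(2,1): OLD=111948103/1048576 → NEW=0, ERR=111948103/1048576
(2,2): OLD=2661981077/16777216 → NEW=255, ERR=-1616209003/16777216
(2,3): OLD=4840712237/134217728 → NEW=0, ERR=4840712237/134217728
(2,4): OLD=519374615559/4294967296 → NEW=0, ERR=519374615559/4294967296
(2,5): OLD=12496186324641/68719476736 → NEW=255, ERR=-5027280243039/68719476736
(3,0): OLD=1945288437/16777216 → NEW=0, ERR=1945288437/16777216
(3,1): OLD=27731262929/134217728 → NEW=255, ERR=-6494257711/134217728
(3,2): OLD=101105585667/1073741824 → NEW=0, ERR=101105585667/1073741824
(3,3): OLD=14920327255433/68719476736 → NEW=255, ERR=-2603139312247/68719476736
(3,4): OLD=82328112941929/549755813888 → NEW=255, ERR=-57859619599511/549755813888
(3,5): OLD=718212706049159/8796093022208 → NEW=0, ERR=718212706049159/8796093022208
(4,0): OLD=459908206523/2147483648 → NEW=255, ERR=-87700123717/2147483648
(4,1): OLD=6113100287487/34359738368 → NEW=255, ERR=-2648632996353/34359738368
(4,2): OLD=177652494068301/1099511627776 → NEW=255, ERR=-102722971014579/1099511627776
(4,3): OLD=2083616878261089/17592186044416 → NEW=0, ERR=2083616878261089/17592186044416
(4,4): OLD=60199097345604977/281474976710656 → NEW=255, ERR=-11577021715612303/281474976710656
(4,5): OLD=778869891631354999/4503599627370496 → NEW=255, ERR=-369548013348121481/4503599627370496
(5,0): OLD=104884858541165/549755813888 → NEW=255, ERR=-35302874000275/549755813888
(5,1): OLD=2616780224008765/17592186044416 → NEW=255, ERR=-1869227217317315/17592186044416
(5,2): OLD=22758408607303663/140737488355328 → NEW=255, ERR=-13129650923304977/140737488355328
(5,3): OLD=944163207021150901/4503599627370496 → NEW=255, ERR=-204254697958325579/4503599627370496
(5,4): OLD=1597171594762687637/9007199254740992 → NEW=255, ERR=-699664215196265323/9007199254740992
(5,5): OLD=23174092606161193689/144115188075855872 → NEW=255, ERR=-13575280353182053671/144115188075855872
Row 0: ......
Row 1: ...#..
Row 2: #.#..#
Row 3: .#.##.
Row 4: ###.##
Row 5: ######

Answer: ......
...#..
#.#..#
.#.##.
###.##
######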